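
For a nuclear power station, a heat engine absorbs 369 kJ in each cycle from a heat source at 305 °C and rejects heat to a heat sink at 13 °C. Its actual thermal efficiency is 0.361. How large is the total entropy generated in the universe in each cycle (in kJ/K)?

T_H = 305 °C → 305 + 273.15 = 578.15 K.
T_C = 13 °C → 13 + 273.15 = 286.15 K.
W = η·Q_H = 0.361 × 369 = 133.2 kJ, so Q_C = Q_H − W = 235.8 kJ.
The hot reservoir loses entropy Q_H/T_H = 369/578.15 = 0.6382 kJ/K; the cold reservoir gains Q_C/T_C = 235.8/286.15 = 0.8240 kJ/K.
ΔS_univ = −Q_H/T_H + Q_C/T_C = 0.186 kJ/K (> 0, since η = 0.361 < η_Carnot = 0.505).

ΔS_univ ≈ 0.186 kJ/K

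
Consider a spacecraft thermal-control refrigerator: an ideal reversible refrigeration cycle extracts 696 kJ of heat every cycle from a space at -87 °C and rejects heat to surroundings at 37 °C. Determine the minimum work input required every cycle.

W_in ≈ 464 kJ

T_H = 37 °C → 37 + 273.15 = 310.15 K.
T_C = -87 °C → -87 + 273.15 = 186.15 K.
The reversible coefficient of performance is COP_R = T_C/(T_H − T_C) = 186.15/124.00 = 1.5012.
W = Q_C/COP_R = 696/1.5012 = 464 kJ.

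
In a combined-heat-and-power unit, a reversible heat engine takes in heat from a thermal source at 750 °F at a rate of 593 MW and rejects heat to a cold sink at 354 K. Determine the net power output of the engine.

Ẇ ≈ 280.6 MW

T_H = 750 °F → (750 − 32) × 5/9 = 398.89 °C = 672.04 K.
Since the cycle is reversible, η = 1 − T_C/T_H = 1 − 354.00/672.04 = 0.4732.
W = η·Q_H = 0.4732 × 593 = 280.6 MW.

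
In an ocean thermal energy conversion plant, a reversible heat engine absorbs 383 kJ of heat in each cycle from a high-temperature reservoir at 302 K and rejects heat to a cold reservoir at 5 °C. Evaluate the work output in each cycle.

T_C = 5 °C → 5 + 273.15 = 278.15 K.
The Carnot efficiency is η = 1 − T_C/T_H = 1 − 278.15/302.00 = 0.0790.
W = η·Q_H = 0.0790 × 383 = 30.25 kJ.

W ≈ 30.25 kJ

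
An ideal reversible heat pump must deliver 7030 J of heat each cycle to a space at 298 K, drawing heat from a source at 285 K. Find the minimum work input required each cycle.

W_in ≈ 306.7 J

The Carnot heat-pump COP is COP_HP = T_H/(T_H − T_C) = 298.00/13.00 = 22.9231.
W = Q_H/COP_HP = 7030/22.9231 = 306.7 J.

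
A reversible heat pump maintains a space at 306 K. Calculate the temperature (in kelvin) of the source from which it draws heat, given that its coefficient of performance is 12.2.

T_C ≈ 281 K

COP_HP = T_H/(T_H − T_C) ⇒ T_C = T_H·(COP_HP − 1)/COP_HP = 306.00 × (12.2 − 1)/12.2 = 281 K.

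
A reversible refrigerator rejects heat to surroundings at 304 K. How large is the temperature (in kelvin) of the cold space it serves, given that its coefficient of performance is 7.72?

T_C ≈ 269.1 K

COP_R = T_C/(T_H − T_C) ⇒ T_C = T_H·COP_R/(1 + COP_R) = 304.00 × 7.72/(1 + 7.72) = 269.1 K.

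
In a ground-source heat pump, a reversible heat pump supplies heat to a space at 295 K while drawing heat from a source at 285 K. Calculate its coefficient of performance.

For a reversible heat pump, COP_HP = T_H/(T_H − T_C) = 295.00/(295.00 − 285.00) = 29.50.

COP_HP ≈ 29.50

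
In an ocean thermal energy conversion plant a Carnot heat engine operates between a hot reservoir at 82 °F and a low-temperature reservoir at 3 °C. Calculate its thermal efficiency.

η ≈ 0.0823

T_H = 82 °F → (82 − 32) × 5/9 = 27.78 °C = 300.93 K.
T_C = 3 °C → 3 + 273.15 = 276.15 K.
η_rev = 1 − T_C/T_H = 1 − 276.15/300.93 = 0.0823.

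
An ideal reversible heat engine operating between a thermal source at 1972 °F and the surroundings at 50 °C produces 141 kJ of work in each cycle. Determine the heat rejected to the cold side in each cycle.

Q_C ≈ 44.3 kJ

T_H = 1972 °F → (1972 − 32) × 5/9 = 1077.78 °C = 1350.93 K.
T_C = 50 °C → 50 + 273.15 = 323.15 K.
The Carnot efficiency is η = 1 − T_C/T_H = 1 − 323.15/1350.93 = 0.7608.
Since Q_C/Q_H = T_C/T_H and Q_H = W/η, Q_C = W·T_C/(T_H − T_C) = 141 × 323.15/1027.78 = 44.3 kJ.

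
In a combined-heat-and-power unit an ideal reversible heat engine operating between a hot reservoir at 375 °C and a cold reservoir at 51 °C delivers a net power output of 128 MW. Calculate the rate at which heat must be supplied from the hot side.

Q̇_H ≈ 256 MW

T_H = 375 °C → 375 + 273.15 = 648.15 K.
T_C = 51 °C → 51 + 273.15 = 324.15 K.
Since the cycle is reversible, η = 1 − T_C/T_H = 1 − 324.15/648.15 = 0.4999.
Q_H = W/η = 128/0.4999 = 256 MW.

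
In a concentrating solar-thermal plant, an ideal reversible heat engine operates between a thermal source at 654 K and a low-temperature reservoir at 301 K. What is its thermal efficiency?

η ≈ 0.540

Carnot efficiency: η = 1 − T_C/T_H = 1 − 301.00/654.00 = 0.540.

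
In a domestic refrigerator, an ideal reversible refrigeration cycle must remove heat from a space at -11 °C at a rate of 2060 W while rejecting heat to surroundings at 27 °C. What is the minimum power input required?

Ẇ_in ≈ 298.6 W

T_H = 27 °C → 27 + 273.15 = 300.15 K.
T_C = -11 °C → -11 + 273.15 = 262.15 K.
The reversible coefficient of performance is COP_R = T_C/(T_H − T_C) = 262.15/38.00 = 6.8987.
W = Q_C/COP_R = 2060/6.8987 = 298.6 W.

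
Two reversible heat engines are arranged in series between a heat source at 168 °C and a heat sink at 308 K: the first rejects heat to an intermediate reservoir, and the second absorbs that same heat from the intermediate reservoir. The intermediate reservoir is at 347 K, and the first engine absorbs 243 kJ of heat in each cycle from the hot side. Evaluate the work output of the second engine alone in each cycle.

W₂ ≈ 21.5 kJ

T_H = 168 °C → 168 + 273.15 = 441.15 K.
Heat entering the second stage: Q_m = Q_H·(T_m/T_H) = 243 × 347.00/441.15 = 191 kJ.
Second-stage efficiency η₂ = 1 − T_C/T_m = 1 − 308.00/347.00 = 0.1124, so W₂ = η₂·Q_m = 21.5 kJ.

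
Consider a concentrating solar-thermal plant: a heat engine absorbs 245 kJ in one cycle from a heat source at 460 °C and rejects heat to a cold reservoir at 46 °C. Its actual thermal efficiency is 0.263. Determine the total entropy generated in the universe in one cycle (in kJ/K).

T_H = 460 °C → 460 + 273.15 = 733.15 K.
T_C = 46 °C → 46 + 273.15 = 319.15 K.
W = η·Q_H = 0.263 × 245 = 64.44 kJ, so Q_C = Q_H − W = 180.6 kJ.
The hot reservoir loses entropy Q_H/T_H = 245/733.15 = 0.3342 kJ/K; the cold reservoir gains Q_C/T_C = 180.6/319.15 = 0.5658 kJ/K.
ΔS_univ = −Q_H/T_H + Q_C/T_C = 0.232 kJ/K (> 0, since η = 0.263 < η_Carnot = 0.565).

ΔS_univ ≈ 0.232 kJ/K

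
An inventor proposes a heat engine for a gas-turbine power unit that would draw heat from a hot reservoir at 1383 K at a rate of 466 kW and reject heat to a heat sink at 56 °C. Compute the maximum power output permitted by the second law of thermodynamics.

Ẇ_max ≈ 355.1 kW

T_C = 56 °C → 56 + 273.15 = 329.15 K.
No engine can exceed the Carnot limit: η_max = 1 − T_C/T_H = 1 − 329.15/1383.00 = 0.7620.
W_max = η_max · Q_H = 0.7620 × 466 = 355.1 kW.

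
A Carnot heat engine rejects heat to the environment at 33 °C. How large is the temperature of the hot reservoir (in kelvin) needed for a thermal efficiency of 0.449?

T_C = 33 °C → 33 + 273.15 = 306.15 K.
From η = 1 − T_C/T_H, solving for T_H gives T_H = T_C/(1 − η) = 306.15/(1 − 0.449) = 556 K.

T_H ≈ 556 K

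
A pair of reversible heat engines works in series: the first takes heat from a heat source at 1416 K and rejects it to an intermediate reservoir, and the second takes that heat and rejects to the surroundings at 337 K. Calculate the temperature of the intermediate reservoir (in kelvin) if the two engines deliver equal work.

For reversible stages Q_m = Q_H·(T_m/T_H). Setting W₁ = Q_H(1 − T_m/T_H) equal to W₂ = Q_m(1 − T_C/T_m) = Q_H·(T_m − T_C)/T_H gives T_H − T_m = T_m − T_C, so T_m = (T_H + T_C)/2 = (1416.00 + 337.00)/2 = 876 K.

T_m ≈ 876 K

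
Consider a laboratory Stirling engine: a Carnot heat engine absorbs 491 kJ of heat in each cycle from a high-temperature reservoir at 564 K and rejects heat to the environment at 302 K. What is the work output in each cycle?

For a reversible engine, η = 1 − T_C/T_H = 1 − 302.00/564.00 = 0.4645.
W = η·Q_H = 0.4645 × 491 = 228.1 kJ.

W ≈ 228.1 kJ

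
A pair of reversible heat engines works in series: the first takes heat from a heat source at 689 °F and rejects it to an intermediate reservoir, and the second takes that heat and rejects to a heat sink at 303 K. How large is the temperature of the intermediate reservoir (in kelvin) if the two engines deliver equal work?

T_m ≈ 471 K

T_H = 689 °F → (689 − 32) × 5/9 = 365.00 °C = 638.15 K.
For reversible stages Q_m = Q_H·(T_m/T_H). Setting W₁ = Q_H(1 − T_m/T_H) equal to W₂ = Q_m(1 − T_C/T_m) = Q_H·(T_m − T_C)/T_H gives T_H − T_m = T_m − T_C, so T_m = (T_H + T_C)/2 = (638.15 + 303.00)/2 = 471 K.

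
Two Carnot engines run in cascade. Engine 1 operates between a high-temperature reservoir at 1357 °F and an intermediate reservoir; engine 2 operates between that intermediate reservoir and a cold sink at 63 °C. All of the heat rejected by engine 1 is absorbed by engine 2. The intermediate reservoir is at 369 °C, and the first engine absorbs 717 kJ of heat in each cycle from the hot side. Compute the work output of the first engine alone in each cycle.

W₁ ≈ 261 kJ

T_H = 1357 °F → (1357 − 32) × 5/9 = 736.11 °C = 1009.26 K.
T_C = 63 °C → 63 + 273.15 = 336.15 K.
T_m = 369 °C → 369 + 273.15 = 642.15 K.
First-stage efficiency η₁ = 1 − T_m/T_H = 1 − 642.15/1009.26 = 0.3637.
W₁ = η₁·Q_H = 0.3637 × 717 = 261 kJ.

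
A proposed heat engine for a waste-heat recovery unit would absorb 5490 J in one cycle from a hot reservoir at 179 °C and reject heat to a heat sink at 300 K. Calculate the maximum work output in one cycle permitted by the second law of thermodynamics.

T_H = 179 °C → 179 + 273.15 = 452.15 K.
The upper bound on efficiency is η_max = 1 − T_C/T_H = 1 − 300.00/452.15 = 0.3365.
W_max = η_max · Q_H = 0.3365 × 5490 = 1847 J.

W_max ≈ 1847 J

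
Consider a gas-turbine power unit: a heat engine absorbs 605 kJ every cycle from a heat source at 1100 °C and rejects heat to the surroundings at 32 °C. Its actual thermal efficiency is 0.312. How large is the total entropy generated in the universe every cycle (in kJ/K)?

T_H = 1100 °C → 1100 + 273.15 = 1373.15 K.
T_C = 32 °C → 32 + 273.15 = 305.15 K.
W = η·Q_H = 0.312 × 605 = 188.8 kJ, so Q_C = Q_H − W = 416.2 kJ.
The hot reservoir loses entropy Q_H/T_H = 605/1373.15 = 0.4406 kJ/K; the cold reservoir gains Q_C/T_C = 416.2/305.15 = 1.364 kJ/K.
ΔS_univ = −Q_H/T_H + Q_C/T_C = 0.9235 kJ/K (> 0, since η = 0.312 < η_Carnot = 0.778).

ΔS_univ ≈ 0.9235 kJ/K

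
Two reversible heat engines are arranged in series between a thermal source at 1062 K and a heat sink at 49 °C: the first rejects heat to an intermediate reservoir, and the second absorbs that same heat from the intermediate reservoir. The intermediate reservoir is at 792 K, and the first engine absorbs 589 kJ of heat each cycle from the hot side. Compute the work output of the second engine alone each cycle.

W₂ ≈ 260.6 kJ

T_C = 49 °C → 49 + 273.15 = 322.15 K.
Heat entering the second stage: Q_m = Q_H·(T_m/T_H) = 589 × 792.00/1062.00 = 439.3 kJ.
Second-stage efficiency η₂ = 1 − T_C/T_m = 1 − 322.15/792.00 = 0.5932, so W₂ = η₂·Q_m = 260.6 kJ.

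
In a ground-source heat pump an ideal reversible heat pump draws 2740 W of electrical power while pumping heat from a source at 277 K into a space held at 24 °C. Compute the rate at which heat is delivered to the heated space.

T_H = 24 °C → 24 + 273.15 = 297.15 K.
For a reversible heat pump, COP_HP = T_H/(T_H − T_C) = 297.15/20.15 = 14.7469.
Q_H = COP_HP · W = 14.7469 × 2740 = 40400 W.

Q̇_H ≈ 40400 W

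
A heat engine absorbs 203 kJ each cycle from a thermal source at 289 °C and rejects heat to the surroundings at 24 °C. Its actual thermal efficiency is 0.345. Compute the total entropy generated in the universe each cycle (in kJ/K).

ΔS_univ ≈ 0.0864 kJ/K

T_H = 289 °C → 289 + 273.15 = 562.15 K.
T_C = 24 °C → 24 + 273.15 = 297.15 K.
W = η·Q_H = 0.345 × 203 = 70.03 kJ, so Q_C = Q_H − W = 133.0 kJ.
Entropy balance on the reservoirs: −Q_H/T_H = -0.3611 kJ/K, +Q_C/T_C = 0.4475 kJ/K.
ΔS_univ = −Q_H/T_H + Q_C/T_C = 0.0864 kJ/K (> 0, since η = 0.345 < η_Carnot = 0.471).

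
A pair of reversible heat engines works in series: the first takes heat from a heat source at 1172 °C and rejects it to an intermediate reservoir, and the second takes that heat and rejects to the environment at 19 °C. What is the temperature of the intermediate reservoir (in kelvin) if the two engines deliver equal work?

T_H = 1172 °C → 1172 + 273.15 = 1445.15 K.
T_C = 19 °C → 19 + 273.15 = 292.15 K.
For reversible stages Q_m = Q_H·(T_m/T_H). Setting W₁ = Q_H(1 − T_m/T_H) equal to W₂ = Q_m(1 − T_C/T_m) = Q_H·(T_m − T_C)/T_H gives T_H − T_m = T_m − T_C, so T_m = (T_H + T_C)/2 = (1445.15 + 292.15)/2 = 869 K.

T_m ≈ 869 K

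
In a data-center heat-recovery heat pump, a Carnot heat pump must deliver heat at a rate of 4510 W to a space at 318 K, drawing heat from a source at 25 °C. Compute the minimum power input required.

T_C = 25 °C → 25 + 273.15 = 298.15 K.
For a reversible heat pump, COP_HP = T_H/(T_H − T_C) = 318.00/19.85 = 16.0202.
W = Q_H/COP_HP = 4510/16.0202 = 281.5 W.

Ẇ_in ≈ 281.5 W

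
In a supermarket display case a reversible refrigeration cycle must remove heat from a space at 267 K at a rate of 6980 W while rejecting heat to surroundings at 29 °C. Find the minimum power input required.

T_H = 29 °C → 29 + 273.15 = 302.15 K.
COP_R = T_C/(T_H − T_C) = 267.00/35.15 = 7.5960.
W = Q_C/COP_R = 6980/7.5960 = 918.9 W.

Ẇ_in ≈ 918.9 W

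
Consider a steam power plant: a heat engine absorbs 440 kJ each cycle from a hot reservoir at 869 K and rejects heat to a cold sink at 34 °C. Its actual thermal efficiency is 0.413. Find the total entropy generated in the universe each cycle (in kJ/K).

T_C = 34 °C → 34 + 273.15 = 307.15 K.
W = η·Q_H = 0.413 × 440 = 181.7 kJ, so Q_C = Q_H − W = 258.3 kJ.
Entropy balance on the reservoirs: −Q_H/T_H = -0.5063 kJ/K, +Q_C/T_C = 0.8409 kJ/K.
ΔS_univ = −Q_H/T_H + Q_C/T_C = 0.335 kJ/K (> 0, since η = 0.413 < η_Carnot = 0.647).

ΔS_univ ≈ 0.335 kJ/K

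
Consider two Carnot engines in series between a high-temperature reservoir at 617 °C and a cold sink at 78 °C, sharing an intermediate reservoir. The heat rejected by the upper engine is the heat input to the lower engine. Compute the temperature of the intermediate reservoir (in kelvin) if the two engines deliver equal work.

T_H = 617 °C → 617 + 273.15 = 890.15 K.
T_C = 78 °C → 78 + 273.15 = 351.15 K.
For reversible stages Q_m = Q_H·(T_m/T_H). Setting W₁ = Q_H(1 − T_m/T_H) equal to W₂ = Q_m(1 − T_C/T_m) = Q_H·(T_m − T_C)/T_H gives T_H − T_m = T_m − T_C, so T_m = (T_H + T_C)/2 = (890.15 + 351.15)/2 = 621 K.

T_m ≈ 621 K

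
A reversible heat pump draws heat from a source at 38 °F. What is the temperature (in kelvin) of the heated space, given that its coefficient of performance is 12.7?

T_H ≈ 300 K

T_C = 38 °F → (38 − 32) × 5/9 = 3.33 °C = 276.48 K.
COP_HP = T_H/(T_H − T_C) ⇒ T_H = T_C·COP_HP/(COP_HP − 1) = 276.48 × 12.7/(12.7 − 1) = 300 K.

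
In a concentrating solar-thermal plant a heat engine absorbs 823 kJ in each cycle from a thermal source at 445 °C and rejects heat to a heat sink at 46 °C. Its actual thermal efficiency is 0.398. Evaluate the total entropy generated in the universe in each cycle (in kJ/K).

T_H = 445 °C → 445 + 273.15 = 718.15 K.
T_C = 46 °C → 46 + 273.15 = 319.15 K.
W = η·Q_H = 0.398 × 823 = 327.6 kJ, so Q_C = Q_H − W = 495.4 kJ.
The hot reservoir loses entropy Q_H/T_H = 823/718.15 = 1.146 kJ/K; the cold reservoir gains Q_C/T_C = 495.4/319.15 = 1.552 kJ/K.
ΔS_univ = −Q_H/T_H + Q_C/T_C = 0.406 kJ/K (> 0, since η = 0.398 < η_Carnot = 0.556).

ΔS_univ ≈ 0.406 kJ/K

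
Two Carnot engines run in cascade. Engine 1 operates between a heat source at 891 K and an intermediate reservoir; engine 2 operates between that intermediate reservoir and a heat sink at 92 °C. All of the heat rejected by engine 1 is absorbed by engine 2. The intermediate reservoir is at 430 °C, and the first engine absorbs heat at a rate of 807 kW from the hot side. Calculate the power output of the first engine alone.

Ẇ₁ ≈ 170 kW

T_C = 92 °C → 92 + 273.15 = 365.15 K.
T_m = 430 °C → 430 + 273.15 = 703.15 K.
First-stage efficiency η₁ = 1 − T_m/T_H = 1 − 703.15/891.00 = 0.2108.
W₁ = η₁·Q_H = 0.2108 × 807 = 170 kW.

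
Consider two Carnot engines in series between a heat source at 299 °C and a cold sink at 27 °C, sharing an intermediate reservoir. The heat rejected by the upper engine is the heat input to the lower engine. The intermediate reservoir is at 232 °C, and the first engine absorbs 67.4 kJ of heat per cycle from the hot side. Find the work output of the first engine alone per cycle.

W₁ ≈ 7.893 kJ

T_H = 299 °C → 299 + 273.15 = 572.15 K.
T_C = 27 °C → 27 + 273.15 = 300.15 K.
T_m = 232 °C → 232 + 273.15 = 505.15 K.
First-stage efficiency η₁ = 1 − T_m/T_H = 1 − 505.15/572.15 = 0.1171.
W₁ = η₁·Q_H = 0.1171 × 67.4 = 7.893 kJ.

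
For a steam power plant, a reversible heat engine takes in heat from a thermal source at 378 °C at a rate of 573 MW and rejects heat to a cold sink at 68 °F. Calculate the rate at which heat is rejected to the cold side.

Q̇_C ≈ 258 MW

T_H = 378 °C → 378 + 273.15 = 651.15 K.
T_C = 68 °F → (68 − 32) × 5/9 = 20.00 °C = 293.15 K.
The Carnot efficiency is η = 1 − T_C/T_H = 1 − 293.15/651.15 = 0.5498.
For a reversible cycle Q_C/Q_H = T_C/T_H, so Q_C = 573 × 293.15/651.15 = 258 MW.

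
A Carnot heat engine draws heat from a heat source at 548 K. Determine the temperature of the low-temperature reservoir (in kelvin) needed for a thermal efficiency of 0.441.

T_C ≈ 306.3 K

From η = 1 − T_C/T_H, T_C = T_H·(1 − η) = 548.00 × (1 − 0.441) = 306.3 K.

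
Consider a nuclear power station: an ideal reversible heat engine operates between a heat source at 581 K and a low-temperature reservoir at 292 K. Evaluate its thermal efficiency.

Carnot efficiency: η = 1 − T_C/T_H = 1 − 292.00/581.00 = 0.497.

η ≈ 0.497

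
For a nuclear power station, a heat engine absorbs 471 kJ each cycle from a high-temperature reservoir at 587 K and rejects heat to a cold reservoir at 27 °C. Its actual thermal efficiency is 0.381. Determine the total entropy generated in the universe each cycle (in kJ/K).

T_C = 27 °C → 27 + 273.15 = 300.15 K.
W = η·Q_H = 0.381 × 471 = 179.5 kJ, so Q_C = Q_H − W = 291.5 kJ.
Reservoir entropy changes: ΔS_H = −Q_H/T_H = −471/587.00 = -0.8024 kJ/K and ΔS_C = +Q_C/T_C = 291.5/300.15 = 0.9713 kJ/K.
ΔS_univ = −Q_H/T_H + Q_C/T_C = 0.169 kJ/K (> 0, since η = 0.381 < η_Carnot = 0.489).

ΔS_univ ≈ 0.169 kJ/K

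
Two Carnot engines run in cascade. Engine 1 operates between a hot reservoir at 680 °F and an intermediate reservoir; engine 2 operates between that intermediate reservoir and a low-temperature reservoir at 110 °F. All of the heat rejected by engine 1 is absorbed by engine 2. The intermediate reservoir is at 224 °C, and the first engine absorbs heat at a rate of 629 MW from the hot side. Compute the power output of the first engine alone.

Ẇ₁ ≈ 135 MW

T_H = 680 °F → (680 − 32) × 5/9 = 360.00 °C = 633.15 K.
T_C = 110 °F → (110 − 32) × 5/9 = 43.33 °C = 316.48 K.
T_m = 224 °C → 224 + 273.15 = 497.15 K.
First-stage efficiency η₁ = 1 − T_m/T_H = 1 − 497.15/633.15 = 0.2148.
W₁ = η₁·Q_H = 0.2148 × 629 = 135 MW.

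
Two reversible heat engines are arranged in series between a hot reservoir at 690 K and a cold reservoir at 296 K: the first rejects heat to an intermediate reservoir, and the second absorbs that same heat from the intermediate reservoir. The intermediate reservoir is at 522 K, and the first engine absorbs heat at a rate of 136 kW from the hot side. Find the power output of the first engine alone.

First-stage efficiency η₁ = 1 − T_m/T_H = 1 − 522.00/690.00 = 0.2435.
W₁ = η₁·Q_H = 0.2435 × 136 = 33.1 kW.

Ẇ₁ ≈ 33.1 kW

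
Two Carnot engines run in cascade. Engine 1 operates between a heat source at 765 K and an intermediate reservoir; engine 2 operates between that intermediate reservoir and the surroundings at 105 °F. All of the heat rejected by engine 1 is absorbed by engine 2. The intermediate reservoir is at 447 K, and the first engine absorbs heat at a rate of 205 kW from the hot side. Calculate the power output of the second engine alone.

Ẇ₂ ≈ 35.72 kW

T_C = 105 °F → (105 − 32) × 5/9 = 40.56 °C = 313.71 K.
Heat entering the second stage: Q_m = Q_H·(T_m/T_H) = 205 × 447.00/765.00 = 119.8 kW.
Second-stage efficiency η₂ = 1 − T_C/T_m = 1 − 313.71/447.00 = 0.2982, so W₂ = η₂·Q_m = 35.72 kW.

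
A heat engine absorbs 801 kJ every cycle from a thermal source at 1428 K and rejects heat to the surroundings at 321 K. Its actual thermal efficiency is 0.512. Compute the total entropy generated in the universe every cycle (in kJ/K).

W = η·Q_H = 0.512 × 801 = 410.1 kJ, so Q_C = Q_H − W = 390.9 kJ.
Entropy balance on the reservoirs: −Q_H/T_H = -0.5609 kJ/K, +Q_C/T_C = 1.218 kJ/K.
ΔS_univ = −Q_H/T_H + Q_C/T_C = 0.6568 kJ/K (> 0, since η = 0.512 < η_Carnot = 0.775).

ΔS_univ ≈ 0.6568 kJ/K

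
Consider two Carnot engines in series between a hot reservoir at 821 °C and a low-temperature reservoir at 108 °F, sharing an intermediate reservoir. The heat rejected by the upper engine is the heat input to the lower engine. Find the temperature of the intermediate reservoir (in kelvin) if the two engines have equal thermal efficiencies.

T_m ≈ 587.4 K

T_H = 821 °C → 821 + 273.15 = 1094.15 K.
T_C = 108 °F → (108 − 32) × 5/9 = 42.22 °C = 315.37 K.
Equal efficiencies require 1 − T_m/T_H = 1 − T_C/T_m, i.e. T_m/T_H = T_C/T_m, so T_m = √(T_H·T_C) = √(1094.15 × 315.37) = 587.4 K.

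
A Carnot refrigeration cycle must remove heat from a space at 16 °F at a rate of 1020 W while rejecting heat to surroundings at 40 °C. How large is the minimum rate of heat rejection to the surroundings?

T_H = 40 °C → 40 + 273.15 = 313.15 K.
T_C = 16 °F → (16 − 32) × 5/9 = -8.89 °C = 264.26 K.
For a reversible cycle Q_H/Q_C = T_H/T_C, so Q_H = Q_C·T_H/T_C = 1020 × 313.15/264.26 = 1210 W.

Q̇_H ≈ 1210 W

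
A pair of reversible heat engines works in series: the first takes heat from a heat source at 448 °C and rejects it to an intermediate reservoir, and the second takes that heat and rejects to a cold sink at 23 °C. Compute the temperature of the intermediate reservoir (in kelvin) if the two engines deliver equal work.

T_H = 448 °C → 448 + 273.15 = 721.15 K.
T_C = 23 °C → 23 + 273.15 = 296.15 K.
For reversible stages Q_m = Q_H·(T_m/T_H). Setting W₁ = Q_H(1 − T_m/T_H) equal to W₂ = Q_m(1 − T_C/T_m) = Q_H·(T_m − T_C)/T_H gives T_H − T_m = T_m − T_C, so T_m = (T_H + T_C)/2 = (721.15 + 296.15)/2 = 509 K.

T_m ≈ 509 K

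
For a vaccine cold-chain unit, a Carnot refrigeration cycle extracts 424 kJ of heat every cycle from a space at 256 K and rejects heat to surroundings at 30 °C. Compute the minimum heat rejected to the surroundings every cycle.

T_H = 30 °C → 30 + 273.15 = 303.15 K.
For a reversible cycle Q_H/Q_C = T_H/T_C, so Q_H = Q_C·T_H/T_C = 424 × 303.15/256.00 = 502 kJ.

Q_H ≈ 502 kJ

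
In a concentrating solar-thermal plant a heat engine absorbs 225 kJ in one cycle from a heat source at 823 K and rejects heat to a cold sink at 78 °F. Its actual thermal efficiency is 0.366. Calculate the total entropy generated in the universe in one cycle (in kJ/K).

T_C = 78 °F → (78 − 32) × 5/9 = 25.56 °C = 298.71 K.
W = η·Q_H = 0.366 × 225 = 82.35 kJ, so Q_C = Q_H − W = 142.7 kJ.
The hot reservoir loses entropy Q_H/T_H = 225/823.00 = 0.2734 kJ/K; the cold reservoir gains Q_C/T_C = 142.7/298.71 = 0.4776 kJ/K.
ΔS_univ = −Q_H/T_H + Q_C/T_C = 0.204 kJ/K (> 0, since η = 0.366 < η_Carnot = 0.637).

ΔS_univ ≈ 0.204 kJ/K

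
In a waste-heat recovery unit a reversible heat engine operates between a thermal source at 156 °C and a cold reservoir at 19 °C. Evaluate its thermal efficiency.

T_H = 156 °C → 156 + 273.15 = 429.15 K.
T_C = 19 °C → 19 + 273.15 = 292.15 K.
The Carnot efficiency is η = 1 − T_C/T_H = 1 − 292.15/429.15 = 0.319.

η ≈ 0.319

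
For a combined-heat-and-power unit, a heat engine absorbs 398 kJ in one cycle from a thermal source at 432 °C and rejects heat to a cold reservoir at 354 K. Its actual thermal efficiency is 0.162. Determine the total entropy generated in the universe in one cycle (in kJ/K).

T_H = 432 °C → 432 + 273.15 = 705.15 K.
W = η·Q_H = 0.162 × 398 = 64.48 kJ, so Q_C = Q_H − W = 333.5 kJ.
The hot reservoir loses entropy Q_H/T_H = 398/705.15 = 0.5644 kJ/K; the cold reservoir gains Q_C/T_C = 333.5/354.00 = 0.9422 kJ/K.
ΔS_univ = −Q_H/T_H + Q_C/T_C = 0.378 kJ/K (> 0, since η = 0.162 < η_Carnot = 0.498).

ΔS_univ ≈ 0.378 kJ/K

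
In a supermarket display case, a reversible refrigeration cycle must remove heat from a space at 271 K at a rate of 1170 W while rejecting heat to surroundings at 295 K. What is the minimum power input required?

Carnot COP: COP_R = T_C/(T_H − T_C) = 271.00/24.00 = 11.2917.
W = Q_C/COP_R = 1170/11.2917 = 104 W.

Ẇ_in ≈ 104 W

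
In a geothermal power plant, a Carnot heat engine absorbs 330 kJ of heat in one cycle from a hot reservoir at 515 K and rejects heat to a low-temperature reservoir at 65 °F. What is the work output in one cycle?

W ≈ 143 kJ

T_C = 65 °F → (65 − 32) × 5/9 = 18.33 °C = 291.48 K.
Carnot efficiency: η = 1 − T_C/T_H = 1 − 291.48/515.00 = 0.4340.
W = η·Q_H = 0.4340 × 330 = 143 kJ.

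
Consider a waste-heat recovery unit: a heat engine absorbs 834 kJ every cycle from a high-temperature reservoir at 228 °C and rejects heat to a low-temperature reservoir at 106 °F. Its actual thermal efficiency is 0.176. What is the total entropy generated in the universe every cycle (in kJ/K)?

T_H = 228 °C → 228 + 273.15 = 501.15 K.
T_C = 106 °F → (106 − 32) × 5/9 = 41.11 °C = 314.26 K.
W = η·Q_H = 0.176 × 834 = 146.8 kJ, so Q_C = Q_H − W = 687.2 kJ.
Entropy balance on the reservoirs: −Q_H/T_H = -1.664 kJ/K, +Q_C/T_C = 2.187 kJ/K.
ΔS_univ = −Q_H/T_H + Q_C/T_C = 0.523 kJ/K (> 0, since η = 0.176 < η_Carnot = 0.373).

ΔS_univ ≈ 0.523 kJ/K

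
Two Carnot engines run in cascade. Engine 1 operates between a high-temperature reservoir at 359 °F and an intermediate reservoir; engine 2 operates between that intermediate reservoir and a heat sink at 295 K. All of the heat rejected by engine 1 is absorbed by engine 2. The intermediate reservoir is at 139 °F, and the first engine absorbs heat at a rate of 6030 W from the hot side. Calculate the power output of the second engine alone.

T_H = 359 °F → (359 − 32) × 5/9 = 181.67 °C = 454.82 K.
T_m = 139 °F → (139 − 32) × 5/9 = 59.44 °C = 332.59 K.
Heat entering the second stage: Q_m = Q_H·(T_m/T_H) = 6030 × 332.59/454.82 = 4410 W.
Second-stage efficiency η₂ = 1 − T_C/T_m = 1 − 295.00/332.59 = 0.1130, so W₂ = η₂·Q_m = 498 W.

Ẇ₂ ≈ 498 W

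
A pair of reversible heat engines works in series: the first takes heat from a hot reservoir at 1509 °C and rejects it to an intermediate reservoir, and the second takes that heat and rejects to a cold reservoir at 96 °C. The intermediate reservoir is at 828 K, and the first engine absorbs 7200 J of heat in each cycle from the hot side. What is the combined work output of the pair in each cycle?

T_H = 1509 °C → 1509 + 273.15 = 1782.15 K.
T_C = 96 °C → 96 + 273.15 = 369.15 K.
Two reversible stages in series are equivalent to a single Carnot engine between T_H and T_C, so η_total = 1 − T_C/T_H = 1 − 369.15/1782.15 = 0.7929.
W_total = η_total · Q_H = 0.7929 × 7200 = 5710 J.

W_total ≈ 5710 J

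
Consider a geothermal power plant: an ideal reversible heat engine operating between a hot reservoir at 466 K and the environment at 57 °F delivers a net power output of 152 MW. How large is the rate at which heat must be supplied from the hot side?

Q̇_H ≈ 396 MW

T_C = 57 °F → (57 − 32) × 5/9 = 13.89 °C = 287.04 K.
Since the cycle is reversible, η = 1 − T_C/T_H = 1 − 287.04/466.00 = 0.3840.
Q_H = W/η = 152/0.3840 = 396 MW.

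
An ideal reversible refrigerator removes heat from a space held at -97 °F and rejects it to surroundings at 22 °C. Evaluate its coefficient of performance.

COP_R ≈ 2.15

T_H = 22 °C → 22 + 273.15 = 295.15 K.
T_C = -97 °F → (-97 − 32) × 5/9 = -71.67 °C = 201.48 K.
The reversible coefficient of performance is COP_R = T_C/(T_H − T_C) = 201.48/(295.15 − 201.48) = 2.15.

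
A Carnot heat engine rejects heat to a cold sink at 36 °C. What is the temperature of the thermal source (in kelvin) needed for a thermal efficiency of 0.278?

T_C = 36 °C → 36 + 273.15 = 309.15 K.
From η = 1 − T_C/T_H, solving for T_H gives T_H = T_C/(1 − η) = 309.15/(1 − 0.278) = 428.2 K.

T_H ≈ 428.2 K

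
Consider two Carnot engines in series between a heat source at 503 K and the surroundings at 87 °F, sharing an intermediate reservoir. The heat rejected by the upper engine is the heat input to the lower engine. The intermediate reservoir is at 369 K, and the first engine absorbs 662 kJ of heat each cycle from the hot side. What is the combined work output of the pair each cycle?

W_total ≈ 262 kJ

T_C = 87 °F → (87 − 32) × 5/9 = 30.56 °C = 303.71 K.
Two reversible stages in series are equivalent to a single Carnot engine between T_H and T_C, so η_total = 1 − T_C/T_H = 1 − 303.71/503.00 = 0.3962.
W_total = η_total · Q_H = 0.3962 × 662 = 262 kJ.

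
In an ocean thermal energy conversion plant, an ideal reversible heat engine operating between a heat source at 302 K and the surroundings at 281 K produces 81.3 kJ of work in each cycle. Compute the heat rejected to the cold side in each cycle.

η_rev = 1 − T_C/T_H = 1 − 281.00/302.00 = 0.0695.
Since Q_C/Q_H = T_C/T_H and Q_H = W/η, Q_C = W·T_C/(T_H − T_C) = 81.3 × 281.00/21.00 = 1088 kJ.

Q_C ≈ 1088 kJ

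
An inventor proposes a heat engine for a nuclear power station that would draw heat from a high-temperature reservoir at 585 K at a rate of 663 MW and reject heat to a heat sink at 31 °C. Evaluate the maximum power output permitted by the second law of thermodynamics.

T_C = 31 °C → 31 + 273.15 = 304.15 K.
The second-law ceiling is the Carnot efficiency, η_max = 1 − T_C/T_H = 1 − 304.15/585.00 = 0.4801.
W_max = η_max · Q_H = 0.4801 × 663 = 318 MW.

Ẇ_max ≈ 318 MW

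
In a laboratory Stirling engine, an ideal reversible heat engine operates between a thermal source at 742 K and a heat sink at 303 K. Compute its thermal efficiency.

η_rev = 1 − T_C/T_H = 1 − 303.00/742.00 = 0.592.

η ≈ 0.592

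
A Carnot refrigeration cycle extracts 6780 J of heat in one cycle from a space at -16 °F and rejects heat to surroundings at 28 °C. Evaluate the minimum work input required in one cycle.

T_H = 28 °C → 28 + 273.15 = 301.15 K.
T_C = -16 °F → (-16 − 32) × 5/9 = -26.67 °C = 246.48 K.
Carnot COP: COP_R = T_C/(T_H − T_C) = 246.48/54.67 = 4.5088.
W = Q_C/COP_R = 6780/4.5088 = 1500 J.

W_in ≈ 1500 J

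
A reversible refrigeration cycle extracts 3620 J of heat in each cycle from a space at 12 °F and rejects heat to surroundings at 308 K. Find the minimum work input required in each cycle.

T_C = 12 °F → (12 − 32) × 5/9 = -11.11 °C = 262.04 K.
The reversible coefficient of performance is COP_R = T_C/(T_H − T_C) = 262.04/45.96 = 5.7013.
W = Q_C/COP_R = 3620/5.7013 = 634.9 J.

W_in ≈ 634.9 J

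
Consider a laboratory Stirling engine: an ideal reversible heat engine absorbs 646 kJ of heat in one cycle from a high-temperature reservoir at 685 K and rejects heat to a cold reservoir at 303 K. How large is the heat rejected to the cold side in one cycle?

Q_C ≈ 286 kJ

Since the cycle is reversible, η = 1 − T_C/T_H = 1 − 303.00/685.00 = 0.5577.
For a reversible cycle Q_C/Q_H = T_C/T_H, so Q_C = 646 × 303.00/685.00 = 286 kJ.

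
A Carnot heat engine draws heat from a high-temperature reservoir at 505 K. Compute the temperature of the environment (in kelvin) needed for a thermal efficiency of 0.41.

From η = 1 − T_C/T_H, T_C = T_H·(1 − η) = 505.00 × (1 − 0.41) = 298.0 K.

T_C ≈ 298.0 K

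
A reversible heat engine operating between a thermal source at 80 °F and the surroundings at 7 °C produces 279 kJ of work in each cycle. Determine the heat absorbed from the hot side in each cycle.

T_H = 80 °F → (80 − 32) × 5/9 = 26.67 °C = 299.82 K.
T_C = 7 °C → 7 + 273.15 = 280.15 K.
Carnot efficiency: η = 1 − T_C/T_H = 1 − 280.15/299.82 = 0.0656.
Q_H = W/η = 279/0.0656 = 4253 kJ.

Q_H ≈ 4253 kJ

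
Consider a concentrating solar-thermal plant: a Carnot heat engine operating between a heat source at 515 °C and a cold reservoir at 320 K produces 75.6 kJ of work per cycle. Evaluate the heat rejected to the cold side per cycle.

Q_C ≈ 51.68 kJ

T_H = 515 °C → 515 + 273.15 = 788.15 K.
For a reversible engine, η = 1 − T_C/T_H = 1 − 320.00/788.15 = 0.5940.
Since Q_C/Q_H = T_C/T_H and Q_H = W/η, Q_C = W·T_C/(T_H − T_C) = 75.6 × 320.00/468.15 = 51.68 kJ.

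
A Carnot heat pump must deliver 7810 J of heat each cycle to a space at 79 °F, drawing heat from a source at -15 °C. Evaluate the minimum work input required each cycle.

T_H = 79 °F → (79 − 32) × 5/9 = 26.11 °C = 299.26 K.
T_C = -15 °C → -15 + 273.15 = 258.15 K.
Reversible heating COP: COP_HP = T_H/(T_H − T_C) = 299.26/41.11 = 7.2793.
W = Q_H/COP_HP = 7810/7.2793 = 1073 J.

W_in ≈ 1073 J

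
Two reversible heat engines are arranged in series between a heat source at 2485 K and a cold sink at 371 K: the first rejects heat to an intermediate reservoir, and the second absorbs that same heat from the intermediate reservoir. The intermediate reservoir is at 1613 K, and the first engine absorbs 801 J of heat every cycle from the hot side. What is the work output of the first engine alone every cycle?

First-stage efficiency η₁ = 1 − T_m/T_H = 1 − 1613.00/2485.00 = 0.3509.
W₁ = η₁·Q_H = 0.3509 × 801 = 281.1 J.

W₁ ≈ 281.1 J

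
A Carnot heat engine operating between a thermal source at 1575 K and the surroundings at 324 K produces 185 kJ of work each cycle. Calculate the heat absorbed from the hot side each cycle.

Q_H ≈ 232.9 kJ

The Carnot efficiency is η = 1 − T_C/T_H = 1 − 324.00/1575.00 = 0.7943.
Q_H = W/η = 185/0.7943 = 232.9 kJ.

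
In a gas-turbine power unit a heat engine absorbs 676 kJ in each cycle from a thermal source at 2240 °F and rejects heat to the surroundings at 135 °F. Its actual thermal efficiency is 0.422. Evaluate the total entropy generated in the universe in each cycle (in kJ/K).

ΔS_univ ≈ 0.7320 kJ/K

T_H = 2240 °F → (2240 − 32) × 5/9 = 1226.67 °C = 1499.82 K.
T_C = 135 °F → (135 − 32) × 5/9 = 57.22 °C = 330.37 K.
W = η·Q_H = 0.422 × 676 = 285.3 kJ, so Q_C = Q_H − W = 390.7 kJ.
The hot reservoir loses entropy Q_H/T_H = 676/1499.82 = 0.4507 kJ/K; the cold reservoir gains Q_C/T_C = 390.7/330.37 = 1.183 kJ/K.
ΔS_univ = −Q_H/T_H + Q_C/T_C = 0.7320 kJ/K (> 0, since η = 0.422 < η_Carnot = 0.780).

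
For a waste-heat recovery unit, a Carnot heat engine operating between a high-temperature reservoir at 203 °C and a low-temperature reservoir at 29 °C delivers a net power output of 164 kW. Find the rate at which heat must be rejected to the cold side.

T_H = 203 °C → 203 + 273.15 = 476.15 K.
T_C = 29 °C → 29 + 273.15 = 302.15 K.
η_rev = 1 − T_C/T_H = 1 − 302.15/476.15 = 0.3654.
Since Q_C/Q_H = T_C/T_H and Q_H = W/η, Q_C = W·T_C/(T_H − T_C) = 164 × 302.15/174.00 = 284.8 kW.

Q̇_C ≈ 284.8 kW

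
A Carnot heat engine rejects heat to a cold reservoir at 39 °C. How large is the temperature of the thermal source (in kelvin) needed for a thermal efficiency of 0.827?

T_H ≈ 1800 K

T_C = 39 °C → 39 + 273.15 = 312.15 K.
From η = 1 − T_C/T_H, solving for T_H gives T_H = T_C/(1 − η) = 312.15/(1 − 0.827) = 1800 K.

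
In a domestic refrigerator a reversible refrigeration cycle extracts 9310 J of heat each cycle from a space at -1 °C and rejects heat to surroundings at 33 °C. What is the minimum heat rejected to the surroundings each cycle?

T_H = 33 °C → 33 + 273.15 = 306.15 K.
T_C = -1 °C → -1 + 273.15 = 272.15 K.
For a reversible cycle Q_H/Q_C = T_H/T_C, so Q_H = Q_C·T_H/T_C = 9310 × 306.15/272.15 = 10500 J.

Q_H ≈ 10500 J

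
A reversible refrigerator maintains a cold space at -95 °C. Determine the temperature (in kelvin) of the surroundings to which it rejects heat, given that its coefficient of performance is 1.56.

T_C = -95 °C → -95 + 273.15 = 178.15 K.
COP_R = T_C/(T_H − T_C) ⇒ T_H = T_C·(1 + 1/COP_R) = 178.15 × (1 + 1/1.56) = 292 K.

T_H ≈ 292 K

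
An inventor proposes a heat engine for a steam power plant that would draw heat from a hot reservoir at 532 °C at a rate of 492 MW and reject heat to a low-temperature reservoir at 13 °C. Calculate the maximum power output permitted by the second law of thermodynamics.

T_H = 532 °C → 532 + 273.15 = 805.15 K.
T_C = 13 °C → 13 + 273.15 = 286.15 K.
The second-law ceiling is the Carnot efficiency, η_max = 1 − T_C/T_H = 1 − 286.15/805.15 = 0.6446.
W_max = η_max · Q_H = 0.6446 × 492 = 317.1 MW.

Ẇ_max ≈ 317.1 MW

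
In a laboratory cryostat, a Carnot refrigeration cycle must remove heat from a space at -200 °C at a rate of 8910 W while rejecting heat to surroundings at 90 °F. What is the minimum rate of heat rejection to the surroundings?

Q̇_H ≈ 37200 W

T_H = 90 °F → (90 − 32) × 5/9 = 32.22 °C = 305.37 K.
T_C = -200 °C → -200 + 273.15 = 73.15 K.
For a reversible cycle Q_H/Q_C = T_H/T_C, so Q_H = Q_C·T_H/T_C = 8910 × 305.37/73.15 = 37200 W.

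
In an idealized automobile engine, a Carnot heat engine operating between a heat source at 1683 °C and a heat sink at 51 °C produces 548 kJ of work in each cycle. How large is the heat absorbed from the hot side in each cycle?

Q_H ≈ 656.8 kJ

T_H = 1683 °C → 1683 + 273.15 = 1956.15 K.
T_C = 51 °C → 51 + 273.15 = 324.15 K.
Carnot efficiency: η = 1 − T_C/T_H = 1 − 324.15/1956.15 = 0.8343.
Q_H = W/η = 548/0.8343 = 656.8 kJ.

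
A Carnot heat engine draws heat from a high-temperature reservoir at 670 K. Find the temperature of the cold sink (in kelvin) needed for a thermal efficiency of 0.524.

T_C ≈ 318.9 K

From η = 1 − T_C/T_H, T_C = T_H·(1 − η) = 670.00 × (1 − 0.524) = 318.9 K.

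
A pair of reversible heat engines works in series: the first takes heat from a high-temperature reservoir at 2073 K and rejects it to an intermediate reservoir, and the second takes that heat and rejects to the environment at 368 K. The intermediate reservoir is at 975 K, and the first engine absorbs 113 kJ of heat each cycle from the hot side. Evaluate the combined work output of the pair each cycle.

W_total ≈ 92.9 kJ

Two reversible stages in series are equivalent to a single Carnot engine between T_H and T_C, so η_total = 1 − T_C/T_H = 1 − 368.00/2073.00 = 0.8225.
W_total = η_total · Q_H = 0.8225 × 113 = 92.9 kJ.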